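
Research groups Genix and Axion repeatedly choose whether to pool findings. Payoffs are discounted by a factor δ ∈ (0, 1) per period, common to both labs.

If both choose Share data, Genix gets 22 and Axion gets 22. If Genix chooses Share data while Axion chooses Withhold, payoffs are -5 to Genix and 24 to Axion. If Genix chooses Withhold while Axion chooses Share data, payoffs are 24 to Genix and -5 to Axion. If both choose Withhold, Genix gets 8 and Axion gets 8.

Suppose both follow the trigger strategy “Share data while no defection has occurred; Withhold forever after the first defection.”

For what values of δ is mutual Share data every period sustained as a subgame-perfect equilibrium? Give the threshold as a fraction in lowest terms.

Under grim trigger the critical discount factor is (T−C)/(T−P) with T = 24, C = 22, P = 8.
δ* = (24−22)/(24−8) = 2/16 = 1/8.

1/8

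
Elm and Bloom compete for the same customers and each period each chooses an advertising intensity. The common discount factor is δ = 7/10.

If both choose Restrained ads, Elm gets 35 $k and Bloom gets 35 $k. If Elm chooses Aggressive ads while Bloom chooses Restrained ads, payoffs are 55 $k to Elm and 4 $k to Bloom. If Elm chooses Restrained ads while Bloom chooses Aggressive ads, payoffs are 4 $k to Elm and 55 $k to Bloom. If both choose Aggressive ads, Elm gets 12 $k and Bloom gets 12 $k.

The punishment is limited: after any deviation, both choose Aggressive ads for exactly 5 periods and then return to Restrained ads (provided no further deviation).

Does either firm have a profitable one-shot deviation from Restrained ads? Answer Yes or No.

Comparing payoff streams over the 6 periods until play realigns: cooperate → 35(1+δ+…+δ^5); deviate → 55 + 12(δ+…+δ^5).
Cooperation is sustained iff (35−12)(δ+…+δ^5) ≥ 55−35.
δ+…+δ^5 = 7/10·(1−(7/10)^5)/(1−7/10) = 1.9412, and (55−35)/(35−12) = 0.8696.
1.9412 ≥ 0.8696, so cooperation is sustainable.

No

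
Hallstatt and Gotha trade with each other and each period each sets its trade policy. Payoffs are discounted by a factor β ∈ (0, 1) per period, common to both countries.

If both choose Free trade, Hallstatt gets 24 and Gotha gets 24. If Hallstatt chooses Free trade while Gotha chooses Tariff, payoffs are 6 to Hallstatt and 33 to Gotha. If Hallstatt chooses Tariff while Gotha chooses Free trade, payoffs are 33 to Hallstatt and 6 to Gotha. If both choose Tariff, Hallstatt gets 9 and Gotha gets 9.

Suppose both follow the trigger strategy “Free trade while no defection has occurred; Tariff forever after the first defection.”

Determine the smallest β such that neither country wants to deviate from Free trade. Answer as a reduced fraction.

Cooperation forever yields 24 each period: 24/(1−β).
Deviating yields 33 once, then 9 forever: 33 + 9β/(1−β).
No profitable deviation requires 24/(1−β) ≥ 33 + 9β/(1−β).
Multiplying by (1−β): 24 ≥ 33(1−β) + 9β = 33 − 24β.
So 24β ≥ 9, i.e. β ≥ 9/24 = 3/8.

3/8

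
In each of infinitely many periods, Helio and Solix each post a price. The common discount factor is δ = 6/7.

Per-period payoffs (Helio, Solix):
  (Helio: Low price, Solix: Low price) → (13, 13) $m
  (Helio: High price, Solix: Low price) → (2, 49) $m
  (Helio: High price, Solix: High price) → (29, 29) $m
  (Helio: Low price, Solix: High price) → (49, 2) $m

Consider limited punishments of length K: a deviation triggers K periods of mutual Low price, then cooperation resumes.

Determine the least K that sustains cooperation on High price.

2

Need Σ_{k=1}^{K} δ^k ≥ (49−29)/(29−13) = 1.2500 at δ = 6/7.
At K = 1 the sum is 0.8571 < 1.2500; at K = 2 it is 1.5918 ≥ 1.2500.
So the minimum punishment length is K = 2.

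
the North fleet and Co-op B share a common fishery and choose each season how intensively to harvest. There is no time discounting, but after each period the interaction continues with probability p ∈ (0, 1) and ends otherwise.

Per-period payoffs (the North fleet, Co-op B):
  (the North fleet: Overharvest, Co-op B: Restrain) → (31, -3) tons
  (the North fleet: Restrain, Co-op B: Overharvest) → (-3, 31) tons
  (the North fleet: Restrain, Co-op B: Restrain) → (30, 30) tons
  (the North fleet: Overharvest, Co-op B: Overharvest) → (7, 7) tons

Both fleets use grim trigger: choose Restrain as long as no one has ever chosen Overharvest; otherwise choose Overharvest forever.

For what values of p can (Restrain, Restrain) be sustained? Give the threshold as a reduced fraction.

With no time discounting, the continuation probability p plays the role of the discount factor.
Grim-trigger IC: 30/(1−p) ≥ 31 + 7p/(1−p) ⇒ p ≥ (31−30)/(31−7) = 1/24.

1/24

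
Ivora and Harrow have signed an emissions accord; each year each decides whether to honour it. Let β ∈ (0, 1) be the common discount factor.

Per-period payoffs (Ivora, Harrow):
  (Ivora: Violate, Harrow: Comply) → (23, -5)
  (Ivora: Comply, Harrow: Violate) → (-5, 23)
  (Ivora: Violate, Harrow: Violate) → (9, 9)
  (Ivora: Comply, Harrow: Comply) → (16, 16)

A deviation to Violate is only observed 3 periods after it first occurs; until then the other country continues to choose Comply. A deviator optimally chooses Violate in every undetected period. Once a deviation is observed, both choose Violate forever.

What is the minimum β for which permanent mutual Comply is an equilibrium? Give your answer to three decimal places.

A deviator earns 23 for 3 periods, then 9 forever; cooperating earns 16 forever. Multiplying the IC by (1−β):
16 ≥ 23(1−β^3) + 9β^3, so 14·β^3 ≥ 7 and β^3 ≥ 1/2.
β ≥ (1/2)^(1/3) ≈ 0.794.

0.794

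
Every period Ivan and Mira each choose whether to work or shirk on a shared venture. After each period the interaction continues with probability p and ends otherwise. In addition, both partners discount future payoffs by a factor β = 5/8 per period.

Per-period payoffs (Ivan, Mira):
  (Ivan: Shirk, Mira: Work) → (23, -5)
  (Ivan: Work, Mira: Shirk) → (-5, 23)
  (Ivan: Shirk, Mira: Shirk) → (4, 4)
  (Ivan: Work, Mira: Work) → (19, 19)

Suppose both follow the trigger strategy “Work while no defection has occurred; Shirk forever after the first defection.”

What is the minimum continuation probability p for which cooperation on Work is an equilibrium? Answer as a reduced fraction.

32/95

Expected continuation weight on next period's payoff is β·p = 5/8·p, which plays the role of the discount factor.
Cooperation requires 5/8·p ≥ (23−19)/(23−4) = 4/19, hence p ≥ 32/95.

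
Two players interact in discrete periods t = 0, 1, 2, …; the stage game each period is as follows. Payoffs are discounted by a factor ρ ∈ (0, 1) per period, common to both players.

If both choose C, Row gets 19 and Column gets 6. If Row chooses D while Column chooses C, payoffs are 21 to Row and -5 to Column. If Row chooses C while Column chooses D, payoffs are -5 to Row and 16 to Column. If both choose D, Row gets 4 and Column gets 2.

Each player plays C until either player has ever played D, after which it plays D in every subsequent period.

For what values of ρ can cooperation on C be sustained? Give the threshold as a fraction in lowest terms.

Row: cooperation gives 19 each period; deviation gives 21 once then 4 forever.
  19/(1−ρ) ≥ 21 + 4ρ/(1−ρ) ⇒ ρ ≥ 2/17.
Column: cooperation gives 6 each period; deviation gives 16 once then 2 forever.
  ρ ≥ 10/14 = 5/7.
Both must hold, so the binding constraint is Column's: ρ ≥ 5/7.

5/7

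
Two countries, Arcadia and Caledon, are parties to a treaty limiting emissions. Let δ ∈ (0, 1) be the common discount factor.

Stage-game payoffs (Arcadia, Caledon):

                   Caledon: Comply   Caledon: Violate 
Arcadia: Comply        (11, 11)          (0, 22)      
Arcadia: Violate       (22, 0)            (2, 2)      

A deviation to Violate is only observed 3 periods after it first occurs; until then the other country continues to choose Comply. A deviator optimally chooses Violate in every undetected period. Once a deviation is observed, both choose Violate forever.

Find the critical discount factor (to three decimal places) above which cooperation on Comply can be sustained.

Deviating for the 3 undetected periods gains 22−11 = 11 per period over cooperation, then loses 11−2 = 9 per period forever once punishment starts.
Gain: 11(1 + δ + … + δ^2); loss: 9·δ^3/(1−δ).
No profitable deviation ⇔ 11(1−δ^3) ≤ 9·δ^3, i.e. δ^3 ≥ 11/(11+9) = 11/20.
Hence δ ≥ (11/20)^(1/3) ≈ 0.819.

0.819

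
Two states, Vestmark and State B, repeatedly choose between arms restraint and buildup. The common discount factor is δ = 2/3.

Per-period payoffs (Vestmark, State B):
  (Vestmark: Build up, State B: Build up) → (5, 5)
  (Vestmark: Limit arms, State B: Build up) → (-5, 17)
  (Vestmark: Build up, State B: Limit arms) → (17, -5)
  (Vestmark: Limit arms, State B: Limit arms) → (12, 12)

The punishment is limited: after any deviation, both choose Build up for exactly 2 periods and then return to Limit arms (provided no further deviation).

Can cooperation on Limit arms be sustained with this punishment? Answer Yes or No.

Yes

A one-shot deviation gives 17 now, then 5 for 2 periods, then back to 12.
Gain from deviating: (17−12) today; loss: (12−5) in each of the next 2 periods.
No-deviation condition: (12−5)(δ+…+δ^2) ≥ 17−12, i.e. δ+…+δ^2 ≥ 5/7.
At δ = 2/3: δ+…+δ^2 = 1.1111 ≥ 0.7143.
So cooperation is sustainable.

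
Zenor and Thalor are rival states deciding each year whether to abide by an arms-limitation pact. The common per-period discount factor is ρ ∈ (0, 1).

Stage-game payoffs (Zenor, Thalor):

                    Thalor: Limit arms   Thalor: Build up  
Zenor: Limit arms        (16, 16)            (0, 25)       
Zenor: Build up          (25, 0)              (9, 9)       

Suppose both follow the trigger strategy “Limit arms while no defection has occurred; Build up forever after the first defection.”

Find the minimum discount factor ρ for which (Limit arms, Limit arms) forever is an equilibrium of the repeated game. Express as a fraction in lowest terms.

16/(1−ρ) ≥ 25 + 9ρ/(1−ρ)
16 ≥ 25 − 16ρ
ρ ≥ 9/16.

9/16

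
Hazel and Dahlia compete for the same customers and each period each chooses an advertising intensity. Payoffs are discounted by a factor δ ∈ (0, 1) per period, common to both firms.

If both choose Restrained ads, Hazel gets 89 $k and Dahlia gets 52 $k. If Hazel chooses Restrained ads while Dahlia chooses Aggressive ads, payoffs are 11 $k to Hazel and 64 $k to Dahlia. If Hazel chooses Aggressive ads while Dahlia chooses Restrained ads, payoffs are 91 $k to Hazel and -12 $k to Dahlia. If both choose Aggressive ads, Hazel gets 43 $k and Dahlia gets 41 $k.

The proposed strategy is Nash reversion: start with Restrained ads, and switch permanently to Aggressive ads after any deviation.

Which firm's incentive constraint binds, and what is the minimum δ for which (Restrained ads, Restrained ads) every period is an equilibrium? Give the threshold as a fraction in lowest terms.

Dahlia; δ ≥ 12/23

Hazel: cooperation gives 89 each period; deviation gives 91 once then 43 forever.
  89/(1−δ) ≥ 91 + 43δ/(1−δ) ⇒ δ ≥ 2/48 = 1/24.
Dahlia: cooperation gives 52 each period; deviation gives 64 once then 41 forever.
  δ ≥ 12/23.
Both must hold, so the binding constraint is Dahlia's: δ ≥ 12/23.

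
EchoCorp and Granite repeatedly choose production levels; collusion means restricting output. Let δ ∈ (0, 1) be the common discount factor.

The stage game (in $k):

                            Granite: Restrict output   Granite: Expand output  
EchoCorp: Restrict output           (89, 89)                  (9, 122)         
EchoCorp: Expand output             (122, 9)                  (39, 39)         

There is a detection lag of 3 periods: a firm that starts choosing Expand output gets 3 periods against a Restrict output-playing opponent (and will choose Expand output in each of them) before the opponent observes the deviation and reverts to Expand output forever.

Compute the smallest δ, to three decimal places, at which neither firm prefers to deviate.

0.735

Deviating for the 3 undetected periods gains 122−89 = 33 per period over cooperation, then loses 89−39 = 50 per period forever once punishment starts.
Gain: 33(1 + δ + … + δ^2); loss: 50·δ^3/(1−δ).
No profitable deviation ⇔ 33(1−δ^3) ≤ 50·δ^3, i.e. δ^3 ≥ 33/(33+50) = 33/83.
Hence δ ≥ (33/83)^(1/3) ≈ 0.735.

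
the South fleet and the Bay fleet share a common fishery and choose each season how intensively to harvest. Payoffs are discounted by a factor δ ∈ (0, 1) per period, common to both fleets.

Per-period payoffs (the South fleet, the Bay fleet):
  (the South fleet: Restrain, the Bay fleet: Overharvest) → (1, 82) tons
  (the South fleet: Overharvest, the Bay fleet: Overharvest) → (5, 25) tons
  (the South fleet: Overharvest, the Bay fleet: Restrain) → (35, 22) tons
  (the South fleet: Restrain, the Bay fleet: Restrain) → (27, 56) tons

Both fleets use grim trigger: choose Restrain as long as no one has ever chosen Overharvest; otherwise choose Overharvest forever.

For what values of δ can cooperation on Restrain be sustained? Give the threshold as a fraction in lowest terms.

26/57

For the South fleet: deviation gain 35−27 = 8, per-period punishment loss 27−5 = 22. IC gives δ ≥ 8/30 = 4/15.
For the Bay fleet: gain 26, loss 31 per period, so δ ≥ 26/57.
The tighter constraint is the Bay fleet's, so cooperation needs δ ≥ 26/57.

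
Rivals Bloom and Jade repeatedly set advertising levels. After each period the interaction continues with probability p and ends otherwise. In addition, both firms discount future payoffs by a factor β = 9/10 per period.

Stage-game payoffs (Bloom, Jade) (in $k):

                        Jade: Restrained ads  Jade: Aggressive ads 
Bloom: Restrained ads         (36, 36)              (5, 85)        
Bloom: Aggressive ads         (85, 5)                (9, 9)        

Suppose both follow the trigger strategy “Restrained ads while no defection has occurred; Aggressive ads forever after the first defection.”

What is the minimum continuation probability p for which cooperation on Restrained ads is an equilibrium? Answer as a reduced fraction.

Expected continuation weight on next period's payoff is β·p = 9/10·p, which plays the role of the discount factor.
Cooperation requires 9/10·p ≥ (85−36)/(85−9) = 49/76, hence p ≥ 245/342.

245/342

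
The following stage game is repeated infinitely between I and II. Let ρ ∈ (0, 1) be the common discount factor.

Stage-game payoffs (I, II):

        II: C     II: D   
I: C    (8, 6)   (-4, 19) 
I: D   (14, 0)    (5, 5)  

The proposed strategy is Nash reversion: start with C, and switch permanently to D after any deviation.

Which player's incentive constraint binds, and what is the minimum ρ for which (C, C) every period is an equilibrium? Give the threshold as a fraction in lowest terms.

II; ρ ≥ 13/14

For I: deviation gain 14−8 = 6, per-period punishment loss 8−5 = 3. IC gives ρ ≥ 6/9 = 2/3.
For II: gain 13, loss 1 per period, so ρ ≥ 13/14.
The tighter constraint is II's, so cooperation needs ρ ≥ 13/14.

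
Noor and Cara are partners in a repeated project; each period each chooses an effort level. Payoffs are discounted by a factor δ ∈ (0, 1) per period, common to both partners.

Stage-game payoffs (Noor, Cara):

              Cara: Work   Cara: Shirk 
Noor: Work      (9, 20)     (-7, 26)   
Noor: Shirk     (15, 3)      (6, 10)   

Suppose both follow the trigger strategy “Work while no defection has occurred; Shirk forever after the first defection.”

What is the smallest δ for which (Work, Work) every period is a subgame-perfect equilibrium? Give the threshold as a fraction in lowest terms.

Noor: cooperation gives 9 each period; deviation gives 15 once then 6 forever.
  9/(1−δ) ≥ 15 + 6δ/(1−δ) ⇒ δ ≥ 6/9 = 2/3.
Cara: cooperation gives 20 each period; deviation gives 26 once then 10 forever.
  δ ≥ 6/16 = 3/8.
Both must hold, so the binding constraint is Noor's: δ ≥ 2/3.

2/3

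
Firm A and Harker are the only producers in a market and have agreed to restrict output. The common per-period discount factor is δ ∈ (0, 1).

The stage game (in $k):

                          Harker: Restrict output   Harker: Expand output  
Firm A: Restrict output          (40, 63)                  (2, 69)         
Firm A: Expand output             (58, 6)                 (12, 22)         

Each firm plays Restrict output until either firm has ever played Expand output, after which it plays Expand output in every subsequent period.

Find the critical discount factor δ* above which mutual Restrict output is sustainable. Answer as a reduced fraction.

9/23

Firm A's threshold: (58−40)/(58−12) = 9/23.
Harker's threshold: (69−63)/(69−22) = 6/47.
9/23 > 6/47, so Firm A binds and δ* = 9/23.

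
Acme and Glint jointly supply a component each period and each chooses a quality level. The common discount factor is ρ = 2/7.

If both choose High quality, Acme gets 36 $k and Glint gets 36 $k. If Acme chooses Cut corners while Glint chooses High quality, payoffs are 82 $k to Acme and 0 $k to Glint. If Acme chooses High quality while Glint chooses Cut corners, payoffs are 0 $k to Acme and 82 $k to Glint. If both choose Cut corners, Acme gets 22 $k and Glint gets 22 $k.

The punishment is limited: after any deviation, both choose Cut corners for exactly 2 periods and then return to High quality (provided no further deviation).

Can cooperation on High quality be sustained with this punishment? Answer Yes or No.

IC: ρ+…+ρ^2 ≥ (82−36)/(36−22) = 23/7.
At ρ = 2/7: partial sum = 0.3673 < 3.2857. Cooperation not sustainable.

No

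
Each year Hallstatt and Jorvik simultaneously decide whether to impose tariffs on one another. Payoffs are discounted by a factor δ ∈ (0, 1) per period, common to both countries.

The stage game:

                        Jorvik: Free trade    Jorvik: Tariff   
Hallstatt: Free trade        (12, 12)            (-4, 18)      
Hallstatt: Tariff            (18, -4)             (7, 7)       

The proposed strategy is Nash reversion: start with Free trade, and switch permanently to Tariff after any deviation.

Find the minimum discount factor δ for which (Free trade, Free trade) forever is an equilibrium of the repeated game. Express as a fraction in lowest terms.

12/(1−δ) ≥ 18 + 7δ/(1−δ)
12 ≥ 18 − 11δ
δ ≥ 6/11.

6/11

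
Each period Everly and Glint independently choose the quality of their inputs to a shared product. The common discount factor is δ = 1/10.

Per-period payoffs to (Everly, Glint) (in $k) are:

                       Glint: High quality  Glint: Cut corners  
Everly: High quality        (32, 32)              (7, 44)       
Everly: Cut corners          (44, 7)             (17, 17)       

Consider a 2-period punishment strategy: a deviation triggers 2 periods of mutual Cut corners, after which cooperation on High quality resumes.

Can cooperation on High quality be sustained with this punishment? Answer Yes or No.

No

IC: δ+…+δ^2 ≥ (44−32)/(32−17) = 4/5.
At δ = 1/10: partial sum = 0.1100 < 0.8000. Cooperation not sustainable.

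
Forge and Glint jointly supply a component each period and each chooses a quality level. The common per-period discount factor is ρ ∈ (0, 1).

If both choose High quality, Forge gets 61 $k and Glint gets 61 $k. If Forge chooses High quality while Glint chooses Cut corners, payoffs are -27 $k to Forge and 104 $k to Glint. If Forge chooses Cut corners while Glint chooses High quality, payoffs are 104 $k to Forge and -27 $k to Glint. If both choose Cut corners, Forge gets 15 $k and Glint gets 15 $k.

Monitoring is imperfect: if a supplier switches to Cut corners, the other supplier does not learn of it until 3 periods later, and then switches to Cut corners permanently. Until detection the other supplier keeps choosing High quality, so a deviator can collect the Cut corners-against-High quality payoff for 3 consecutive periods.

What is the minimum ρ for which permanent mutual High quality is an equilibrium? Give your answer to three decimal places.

0.785

A deviator earns 104 for 3 periods, then 15 forever; cooperating earns 61 forever. Multiplying the IC by (1−ρ):
61 ≥ 104(1−ρ^3) + 15ρ^3, so 89·ρ^3 ≥ 43 and ρ^3 ≥ 43/89.
ρ ≥ (43/89)^(1/3) ≈ 0.785.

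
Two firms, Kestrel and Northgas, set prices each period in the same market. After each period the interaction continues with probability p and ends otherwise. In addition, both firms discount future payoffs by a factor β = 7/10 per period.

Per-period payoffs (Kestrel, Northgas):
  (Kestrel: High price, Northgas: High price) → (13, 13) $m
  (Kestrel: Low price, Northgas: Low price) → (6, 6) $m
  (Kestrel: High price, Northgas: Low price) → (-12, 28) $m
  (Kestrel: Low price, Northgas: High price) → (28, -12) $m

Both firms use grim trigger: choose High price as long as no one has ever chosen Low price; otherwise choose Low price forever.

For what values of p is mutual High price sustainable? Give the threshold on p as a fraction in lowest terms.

75/77

Expected continuation weight on next period's payoff is β·p = 7/10·p, which plays the role of the discount factor.
Cooperation requires 7/10·p ≥ (28−13)/(28−6) = 15/22, hence p ≥ 75/77.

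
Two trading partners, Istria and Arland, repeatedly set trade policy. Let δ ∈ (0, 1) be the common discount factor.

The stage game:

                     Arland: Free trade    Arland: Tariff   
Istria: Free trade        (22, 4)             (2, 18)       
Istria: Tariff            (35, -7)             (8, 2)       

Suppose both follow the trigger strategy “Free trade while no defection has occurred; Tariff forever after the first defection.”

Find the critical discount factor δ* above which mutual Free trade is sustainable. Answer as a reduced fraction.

7/8

For Istria: deviation gain 35−22 = 13, per-period punishment loss 22−8 = 14. IC gives δ ≥ 13/27.
For Arland: gain 14, loss 2 per period, so δ ≥ 14/16 = 7/8.
The tighter constraint is Arland's, so cooperation needs δ ≥ 7/8.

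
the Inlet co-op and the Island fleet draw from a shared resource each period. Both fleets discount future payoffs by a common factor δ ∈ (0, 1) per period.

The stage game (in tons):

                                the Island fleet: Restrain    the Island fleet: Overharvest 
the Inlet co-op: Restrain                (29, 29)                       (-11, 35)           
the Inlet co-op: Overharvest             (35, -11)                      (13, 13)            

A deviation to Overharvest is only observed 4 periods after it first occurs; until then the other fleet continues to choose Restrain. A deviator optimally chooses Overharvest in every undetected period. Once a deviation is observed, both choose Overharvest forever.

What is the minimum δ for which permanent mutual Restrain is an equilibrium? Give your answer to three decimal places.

Deviating for the 4 undetected periods gains 35−29 = 6 per period over cooperation, then loses 29−13 = 16 per period forever once punishment starts.
Gain: 6(1 + δ + … + δ^3); loss: 16·δ^4/(1−δ).
No profitable deviation ⇔ 6(1−δ^4) ≤ 16·δ^4, i.e. δ^4 ≥ 6/(6+16) = 3/11.
Hence δ ≥ (3/11)^(1/4) ≈ 0.723.

0.723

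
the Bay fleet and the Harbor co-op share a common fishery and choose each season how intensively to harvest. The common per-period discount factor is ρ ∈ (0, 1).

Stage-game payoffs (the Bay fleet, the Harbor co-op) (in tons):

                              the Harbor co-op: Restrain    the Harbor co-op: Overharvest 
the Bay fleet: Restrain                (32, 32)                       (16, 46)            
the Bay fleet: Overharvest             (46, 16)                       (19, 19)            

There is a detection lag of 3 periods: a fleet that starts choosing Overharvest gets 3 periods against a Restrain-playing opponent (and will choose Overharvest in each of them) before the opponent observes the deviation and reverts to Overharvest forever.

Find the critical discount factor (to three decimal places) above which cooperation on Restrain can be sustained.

0.803

A deviator earns 46 for 3 periods, then 19 forever; cooperating earns 32 forever. Multiplying the IC by (1−ρ):
32 ≥ 46(1−ρ^3) + 19ρ^3, so 27·ρ^3 ≥ 14 and ρ^3 ≥ 14/27.
ρ ≥ (14/27)^(1/3) ≈ 0.803.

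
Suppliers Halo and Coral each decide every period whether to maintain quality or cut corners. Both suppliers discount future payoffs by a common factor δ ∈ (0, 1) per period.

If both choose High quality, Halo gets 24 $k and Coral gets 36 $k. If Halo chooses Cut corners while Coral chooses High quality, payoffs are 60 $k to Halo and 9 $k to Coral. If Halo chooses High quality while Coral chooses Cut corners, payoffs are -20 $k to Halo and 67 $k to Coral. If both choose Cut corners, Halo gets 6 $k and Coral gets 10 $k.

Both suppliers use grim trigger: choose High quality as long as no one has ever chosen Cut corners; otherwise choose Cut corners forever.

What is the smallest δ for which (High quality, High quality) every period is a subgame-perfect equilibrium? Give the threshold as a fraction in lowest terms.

Halo's threshold: (60−24)/(60−6) = 2/3.
Coral's threshold: (67−36)/(67−10) = 31/57.
2/3 > 31/57, so Halo binds and δ* = 2/3.

2/3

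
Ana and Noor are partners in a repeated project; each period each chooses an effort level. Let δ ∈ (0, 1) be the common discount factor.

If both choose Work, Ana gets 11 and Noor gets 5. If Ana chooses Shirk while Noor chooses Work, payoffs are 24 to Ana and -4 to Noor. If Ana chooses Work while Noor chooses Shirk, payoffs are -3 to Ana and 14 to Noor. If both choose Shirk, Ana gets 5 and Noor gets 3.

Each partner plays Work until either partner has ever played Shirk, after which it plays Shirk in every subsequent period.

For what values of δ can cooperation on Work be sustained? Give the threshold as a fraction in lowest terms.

Ana: cooperation gives 11 each period; deviation gives 24 once then 5 forever.
  11/(1−δ) ≥ 24 + 5δ/(1−δ) ⇒ δ ≥ 13/19.
Noor: cooperation gives 5 each period; deviation gives 14 once then 3 forever.
  δ ≥ 9/11.
Both must hold, so the binding constraint is Noor's: δ ≥ 9/11.

9/11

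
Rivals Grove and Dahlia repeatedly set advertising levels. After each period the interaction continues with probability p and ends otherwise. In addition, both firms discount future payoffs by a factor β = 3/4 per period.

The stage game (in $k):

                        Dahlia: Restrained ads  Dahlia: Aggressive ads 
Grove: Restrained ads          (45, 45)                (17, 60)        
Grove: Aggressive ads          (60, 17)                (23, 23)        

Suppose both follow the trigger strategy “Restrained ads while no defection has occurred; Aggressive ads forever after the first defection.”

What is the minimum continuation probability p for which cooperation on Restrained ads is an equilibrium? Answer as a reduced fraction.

20/37

Expected continuation weight on next period's payoff is β·p = 3/4·p, which plays the role of the discount factor.
Cooperation requires 3/4·p ≥ (60−45)/(60−23) = 15/37, hence p ≥ 20/37.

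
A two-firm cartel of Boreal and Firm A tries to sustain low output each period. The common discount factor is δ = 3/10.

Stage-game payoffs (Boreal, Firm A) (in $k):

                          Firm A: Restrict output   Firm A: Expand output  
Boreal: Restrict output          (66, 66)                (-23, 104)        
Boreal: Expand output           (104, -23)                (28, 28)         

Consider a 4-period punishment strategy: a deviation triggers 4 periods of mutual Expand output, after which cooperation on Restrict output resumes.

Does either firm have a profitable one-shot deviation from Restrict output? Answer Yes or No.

Yes

A one-shot deviation gives 104 now, then 28 for 4 periods, then back to 66.
Gain from deviating: (104−66) today; loss: (66−28) in each of the next 4 periods.
No-deviation condition: (66−28)(δ+…+δ^4) ≥ 104−66, i.e. δ+…+δ^4 ≥ 1.
At δ = 3/10: δ+…+δ^4 = 0.4251 < 1.0000.
So cooperation is not sustainable.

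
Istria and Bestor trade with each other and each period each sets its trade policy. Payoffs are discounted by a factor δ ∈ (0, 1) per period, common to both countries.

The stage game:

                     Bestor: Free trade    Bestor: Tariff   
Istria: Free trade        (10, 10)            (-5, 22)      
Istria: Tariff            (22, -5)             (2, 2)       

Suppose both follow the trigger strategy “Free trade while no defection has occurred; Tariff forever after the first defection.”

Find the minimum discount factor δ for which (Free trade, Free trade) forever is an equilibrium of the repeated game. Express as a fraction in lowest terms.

10/(1−δ) ≥ 22 + 2δ/(1−δ)
10 ≥ 22 − 20δ
δ ≥ 12/20 = 3/5.

3/5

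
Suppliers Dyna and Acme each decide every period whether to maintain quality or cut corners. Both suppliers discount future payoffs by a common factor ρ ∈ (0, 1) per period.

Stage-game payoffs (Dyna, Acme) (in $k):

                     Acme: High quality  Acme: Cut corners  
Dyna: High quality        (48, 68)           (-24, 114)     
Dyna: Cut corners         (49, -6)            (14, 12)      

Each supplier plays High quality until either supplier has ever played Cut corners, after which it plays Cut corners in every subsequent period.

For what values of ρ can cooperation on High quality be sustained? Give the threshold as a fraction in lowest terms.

23/51

Dyna: cooperation gives 48 each period; deviation gives 49 once then 14 forever.
  48/(1−ρ) ≥ 49 + 14ρ/(1−ρ) ⇒ ρ ≥ 1/35.
Acme: cooperation gives 68 each period; deviation gives 114 once then 12 forever.
  ρ ≥ 46/102 = 23/51.
Both must hold, so the binding constraint is Acme's: ρ ≥ 23/51.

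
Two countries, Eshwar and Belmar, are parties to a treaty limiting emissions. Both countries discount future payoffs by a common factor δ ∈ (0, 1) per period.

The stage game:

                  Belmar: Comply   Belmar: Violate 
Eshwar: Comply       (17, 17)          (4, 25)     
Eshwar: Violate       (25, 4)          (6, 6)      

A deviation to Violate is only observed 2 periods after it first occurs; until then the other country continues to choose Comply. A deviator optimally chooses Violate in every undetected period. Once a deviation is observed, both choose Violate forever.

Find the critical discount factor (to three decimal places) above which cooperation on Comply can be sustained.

The best deviation is to choose Violate for all 2 undetected periods, earning 25 each, then 6 forever once detected.
Deviation value: 25(1−δ^2)/(1−δ) + 6δ^2/(1−δ); cooperation value: 17/(1−δ).
IC: 17 ≥ 25(1−δ^2) + 6δ^2 = 25 − 19δ^2.
So δ^2 ≥ 8/19, giving δ ≥ (8/19)^(1/2) ≈ 0.649.

0.649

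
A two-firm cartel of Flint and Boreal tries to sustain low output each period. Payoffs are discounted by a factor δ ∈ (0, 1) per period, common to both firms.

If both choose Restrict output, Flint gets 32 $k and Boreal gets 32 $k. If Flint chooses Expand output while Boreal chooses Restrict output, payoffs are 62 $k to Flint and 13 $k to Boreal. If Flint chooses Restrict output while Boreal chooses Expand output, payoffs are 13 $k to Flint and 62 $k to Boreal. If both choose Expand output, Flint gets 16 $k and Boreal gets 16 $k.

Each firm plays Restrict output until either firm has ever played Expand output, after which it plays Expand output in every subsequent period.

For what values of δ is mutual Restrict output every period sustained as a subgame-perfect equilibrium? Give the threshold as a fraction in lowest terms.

15/23

Under grim trigger the critical discount factor is (T−C)/(T−P) with T = 62, C = 32, P = 16.
δ* = (62−32)/(62−16) = 30/46 = 15/23.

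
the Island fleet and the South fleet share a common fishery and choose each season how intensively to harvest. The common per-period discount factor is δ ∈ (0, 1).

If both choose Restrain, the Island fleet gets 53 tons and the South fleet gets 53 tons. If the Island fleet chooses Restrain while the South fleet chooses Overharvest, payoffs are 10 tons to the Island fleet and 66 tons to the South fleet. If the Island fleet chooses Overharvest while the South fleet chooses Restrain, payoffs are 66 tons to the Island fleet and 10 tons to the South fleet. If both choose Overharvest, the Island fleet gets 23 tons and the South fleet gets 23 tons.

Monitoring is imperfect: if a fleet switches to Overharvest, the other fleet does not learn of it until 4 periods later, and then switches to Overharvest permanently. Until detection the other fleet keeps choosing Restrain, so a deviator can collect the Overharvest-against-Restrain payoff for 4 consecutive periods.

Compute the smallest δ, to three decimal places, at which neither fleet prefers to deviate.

0.742

The best deviation is to choose Overharvest for all 4 undetected periods, earning 66 each, then 23 forever once detected.
Deviation value: 66(1−δ^4)/(1−δ) + 23δ^4/(1−δ); cooperation value: 53/(1−δ).
IC: 53 ≥ 66(1−δ^4) + 23δ^4 = 66 − 43δ^4.
So δ^4 ≥ 13/43, giving δ ≥ (13/43)^(1/4) ≈ 0.742.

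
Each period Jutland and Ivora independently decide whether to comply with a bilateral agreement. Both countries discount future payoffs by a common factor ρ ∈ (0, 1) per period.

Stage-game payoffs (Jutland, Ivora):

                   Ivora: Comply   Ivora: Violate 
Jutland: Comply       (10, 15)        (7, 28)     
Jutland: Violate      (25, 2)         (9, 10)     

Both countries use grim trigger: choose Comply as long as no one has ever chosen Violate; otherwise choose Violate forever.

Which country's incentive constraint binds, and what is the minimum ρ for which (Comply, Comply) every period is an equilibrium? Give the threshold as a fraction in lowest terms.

Jutland; ρ ≥ 15/16

For Jutland: deviation gain 25−10 = 15, per-period punishment loss 10−9 = 1. IC gives ρ ≥ 15/16.
For Ivora: gain 13, loss 5 per period, so ρ ≥ 13/18.
The tighter constraint is Jutland's, so cooperation needs ρ ≥ 15/16.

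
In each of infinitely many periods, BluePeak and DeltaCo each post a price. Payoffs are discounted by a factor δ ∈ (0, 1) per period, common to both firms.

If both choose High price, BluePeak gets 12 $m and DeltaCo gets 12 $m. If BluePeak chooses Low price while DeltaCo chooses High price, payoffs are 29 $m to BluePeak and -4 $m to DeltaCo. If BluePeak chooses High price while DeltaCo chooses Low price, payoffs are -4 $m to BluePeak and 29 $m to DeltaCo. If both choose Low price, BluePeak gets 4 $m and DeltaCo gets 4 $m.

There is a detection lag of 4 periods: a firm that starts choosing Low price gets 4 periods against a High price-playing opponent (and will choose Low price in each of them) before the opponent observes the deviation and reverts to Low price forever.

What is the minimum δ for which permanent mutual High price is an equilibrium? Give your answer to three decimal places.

0.908

The best deviation is to choose Low price for all 4 undetected periods, earning 29 each, then 4 forever once detected.
Deviation value: 29(1−δ^4)/(1−δ) + 4δ^4/(1−δ); cooperation value: 12/(1−δ).
IC: 12 ≥ 29(1−δ^4) + 4δ^4 = 29 − 25δ^4.
So δ^4 ≥ 17/25, giving δ ≥ (17/25)^(1/4) ≈ 0.908.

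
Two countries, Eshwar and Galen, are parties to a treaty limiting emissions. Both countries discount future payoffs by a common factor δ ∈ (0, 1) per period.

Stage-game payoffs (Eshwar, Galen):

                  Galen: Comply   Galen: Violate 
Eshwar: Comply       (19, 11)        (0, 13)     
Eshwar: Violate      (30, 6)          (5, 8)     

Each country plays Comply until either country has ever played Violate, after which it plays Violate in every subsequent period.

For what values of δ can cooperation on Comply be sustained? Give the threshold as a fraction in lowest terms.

11/25

Eshwar's threshold: (30−19)/(30−5) = 11/25.
Galen's threshold: (13−11)/(13−8) = 2/5.
11/25 > 2/5, so Eshwar binds and δ* = 11/25.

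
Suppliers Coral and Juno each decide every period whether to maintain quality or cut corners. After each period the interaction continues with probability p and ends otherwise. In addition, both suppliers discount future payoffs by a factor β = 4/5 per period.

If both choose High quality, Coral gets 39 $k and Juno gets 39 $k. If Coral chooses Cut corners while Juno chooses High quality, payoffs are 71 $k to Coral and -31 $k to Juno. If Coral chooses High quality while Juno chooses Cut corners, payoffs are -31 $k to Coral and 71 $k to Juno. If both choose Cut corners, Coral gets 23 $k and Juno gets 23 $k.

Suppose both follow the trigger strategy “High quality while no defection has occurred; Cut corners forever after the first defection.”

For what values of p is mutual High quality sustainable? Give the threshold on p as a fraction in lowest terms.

Expected continuation weight on next period's payoff is β·p = 4/5·p, which plays the role of the discount factor.
Cooperation requires 4/5·p ≥ (71−39)/(71−23) = 2/3, hence p ≥ 5/6.

5/6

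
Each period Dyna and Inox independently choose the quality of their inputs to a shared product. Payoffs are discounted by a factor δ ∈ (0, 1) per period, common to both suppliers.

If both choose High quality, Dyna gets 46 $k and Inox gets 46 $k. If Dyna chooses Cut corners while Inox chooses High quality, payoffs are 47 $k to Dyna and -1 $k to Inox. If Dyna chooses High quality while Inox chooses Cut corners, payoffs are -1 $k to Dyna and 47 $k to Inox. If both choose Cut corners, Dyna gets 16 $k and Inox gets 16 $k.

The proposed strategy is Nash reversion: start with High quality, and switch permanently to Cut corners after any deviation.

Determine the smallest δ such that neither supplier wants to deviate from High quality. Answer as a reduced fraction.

Under grim trigger the critical discount factor is (T−C)/(T−P) with T = 47, C = 46, P = 16.
δ* = (47−46)/(47−16) = 1/31.

1/31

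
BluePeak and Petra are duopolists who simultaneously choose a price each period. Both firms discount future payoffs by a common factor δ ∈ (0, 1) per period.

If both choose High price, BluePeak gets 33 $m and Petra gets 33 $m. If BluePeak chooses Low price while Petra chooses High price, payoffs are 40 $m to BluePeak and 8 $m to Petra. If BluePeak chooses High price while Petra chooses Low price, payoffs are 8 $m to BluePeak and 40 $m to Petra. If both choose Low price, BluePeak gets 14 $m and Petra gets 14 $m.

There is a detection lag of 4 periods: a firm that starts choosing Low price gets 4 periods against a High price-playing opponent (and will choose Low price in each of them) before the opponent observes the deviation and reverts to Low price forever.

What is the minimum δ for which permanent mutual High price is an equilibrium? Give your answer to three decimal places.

The best deviation is to choose Low price for all 4 undetected periods, earning 40 each, then 14 forever once detected.
Deviation value: 40(1−δ^4)/(1−δ) + 14δ^4/(1−δ); cooperation value: 33/(1−δ).
IC: 33 ≥ 40(1−δ^4) + 14δ^4 = 40 − 26δ^4.
So δ^4 ≥ 7/26, giving δ ≥ (7/26)^(1/4) ≈ 0.720.

0.720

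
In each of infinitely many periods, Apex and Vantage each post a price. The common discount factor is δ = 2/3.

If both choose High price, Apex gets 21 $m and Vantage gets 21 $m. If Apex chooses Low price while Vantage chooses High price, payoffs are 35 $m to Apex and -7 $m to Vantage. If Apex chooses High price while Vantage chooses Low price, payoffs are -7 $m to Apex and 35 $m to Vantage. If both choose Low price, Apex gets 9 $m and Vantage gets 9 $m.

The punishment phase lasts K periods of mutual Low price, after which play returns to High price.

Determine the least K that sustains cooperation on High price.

Need Σ_{k=1}^{K} δ^k ≥ (35−21)/(21−9) = 1.1667 at δ = 2/3.
At K = 2 the sum is 1.1111 < 1.1667; at K = 3 it is 1.4074 ≥ 1.1667.
So the minimum punishment length is K = 3.

3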